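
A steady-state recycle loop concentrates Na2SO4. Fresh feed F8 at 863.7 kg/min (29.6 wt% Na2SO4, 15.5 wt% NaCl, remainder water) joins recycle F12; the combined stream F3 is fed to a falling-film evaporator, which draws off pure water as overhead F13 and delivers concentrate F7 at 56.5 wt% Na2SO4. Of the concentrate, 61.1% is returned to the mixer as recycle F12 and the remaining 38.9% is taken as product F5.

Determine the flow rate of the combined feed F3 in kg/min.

Overall Na2SO4 balance (none leaves overhead): Na2SO4 in fresh feed = Na2SO4 in product, i.e. 863.7×0.296 = (1−0.611)·F7·0.565.
F7 = 255.66/(0.565×0.389) = 1163.2 kg/min.
Recycle F12 = 0.611×1163.2 = 710.72 kg/min.
Combined feed F3 = 863.7 + 710.72 = 1574.4 kg/min.

1574 kg/min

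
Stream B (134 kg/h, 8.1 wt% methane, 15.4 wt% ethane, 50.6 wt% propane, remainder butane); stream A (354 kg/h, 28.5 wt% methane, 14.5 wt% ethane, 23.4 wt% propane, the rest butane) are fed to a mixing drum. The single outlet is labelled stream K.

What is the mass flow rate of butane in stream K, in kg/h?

butane out = butane in = 134×0.259 + 354×0.336 = 153.65 kg/h.

153.7 kg/h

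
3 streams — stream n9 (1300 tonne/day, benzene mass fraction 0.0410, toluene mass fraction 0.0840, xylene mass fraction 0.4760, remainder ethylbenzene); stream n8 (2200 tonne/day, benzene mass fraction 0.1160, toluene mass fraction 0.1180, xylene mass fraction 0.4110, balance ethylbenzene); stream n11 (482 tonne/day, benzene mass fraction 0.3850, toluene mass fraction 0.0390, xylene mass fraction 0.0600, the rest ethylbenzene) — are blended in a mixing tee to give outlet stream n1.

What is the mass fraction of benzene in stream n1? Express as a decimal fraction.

Total flow out = 1300 + 2200 + 482 = 3982 tonne/day.
benzene in = 1300×0.041 + 2200×0.116 + 482×0.385 = 494.07 tonne/day.
benzene mass fraction in n1 = 494.07/3982 = 0.1241.

0.1241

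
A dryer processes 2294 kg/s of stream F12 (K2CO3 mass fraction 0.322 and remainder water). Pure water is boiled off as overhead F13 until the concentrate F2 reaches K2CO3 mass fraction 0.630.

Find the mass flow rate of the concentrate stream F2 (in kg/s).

K2CO3 is conserved: 2294×0.322 = 738.67 kg/s all reports to the concentrate.
Concentrate = 738.67/(target fraction) = 1172.5 kg/s.

1172 kg/s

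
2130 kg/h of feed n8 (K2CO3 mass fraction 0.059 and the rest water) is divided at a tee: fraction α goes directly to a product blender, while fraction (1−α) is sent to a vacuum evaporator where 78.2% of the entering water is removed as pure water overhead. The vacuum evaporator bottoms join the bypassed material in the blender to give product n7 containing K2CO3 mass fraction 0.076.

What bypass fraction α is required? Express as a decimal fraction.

All 2130×0.059 = 125.67 kg/h of K2CO3 reaches n7, so n7 = 125.67/0.076 = 1653.6 kg/h and vapour = 476.45 kg/h.
The evaporator receives (1−α)·2130 of feed at 0.941 water and removes 0.782 of that water:
0.782×0.941×(1−α)×2130 = 476.45
(1−α) = 476.45/1567.4 = 0.3040;  α = 0.6960.

0.696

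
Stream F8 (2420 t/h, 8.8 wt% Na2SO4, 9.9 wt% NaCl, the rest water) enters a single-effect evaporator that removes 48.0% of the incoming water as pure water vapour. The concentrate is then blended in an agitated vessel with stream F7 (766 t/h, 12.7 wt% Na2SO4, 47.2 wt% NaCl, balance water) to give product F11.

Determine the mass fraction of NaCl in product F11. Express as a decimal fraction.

Vapour removed = 0.480×0.813×2420 = 944.38 t/h; concentrate = 1475.6 t/h.
NaCl reaching the mixer = 239.58 (from concentrate) + 766×0.472 = 601.13 t/h.
Product flow = 1475.6 + 766 = 2241.6 t/h; NaCl fraction = 0.2682.

0.2682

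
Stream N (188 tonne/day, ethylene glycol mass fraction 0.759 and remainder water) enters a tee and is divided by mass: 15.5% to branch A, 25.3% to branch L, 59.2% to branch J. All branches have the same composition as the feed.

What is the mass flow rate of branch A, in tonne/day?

Branch A flow = 0.155×188 = 29.14 tonne/day.

29.14 tonne/day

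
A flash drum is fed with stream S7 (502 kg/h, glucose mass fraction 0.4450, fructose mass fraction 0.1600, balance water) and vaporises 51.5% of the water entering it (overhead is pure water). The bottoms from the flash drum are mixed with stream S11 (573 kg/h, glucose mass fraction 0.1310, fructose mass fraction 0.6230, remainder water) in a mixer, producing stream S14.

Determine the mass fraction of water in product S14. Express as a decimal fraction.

Vapour removed = 0.515×0.395×502 = 102.12 kg/h; concentrate = 399.88 kg/h.
water reaching the mixer = 96.171 (from concentrate) + 573×0.246 = 237.13 kg/h.
Product flow = 399.88 + 573 = 972.88 kg/h; water fraction = 0.2437.

0.2437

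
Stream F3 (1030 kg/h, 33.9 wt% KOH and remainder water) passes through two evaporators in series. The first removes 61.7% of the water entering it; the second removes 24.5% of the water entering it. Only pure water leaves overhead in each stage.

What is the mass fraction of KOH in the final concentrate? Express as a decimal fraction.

0.6395

water in feed = 1030×0.661 = 680.83 kg/h.
After stage 1: water left = (1−0.617)×680.83 = 260.76; stream total = 609.93 kg/h.
After stage 2: water left = (1−0.245)×260.76 = 196.87; final concentrate = 546.04 kg/h.
KOH fraction = 349.17/546.04 = 0.6395.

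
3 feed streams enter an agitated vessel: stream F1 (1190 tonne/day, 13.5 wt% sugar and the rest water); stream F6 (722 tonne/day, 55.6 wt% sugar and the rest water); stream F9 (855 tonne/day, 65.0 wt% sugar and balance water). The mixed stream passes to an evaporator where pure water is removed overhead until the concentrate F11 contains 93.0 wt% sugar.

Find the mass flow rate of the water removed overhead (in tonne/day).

sugar entering = 1190×0.135 + 722×0.556 + 855×0.650 = 1117.8 tonne/day.
All sugar reports to F11, so F11 = 1117.8/0.930 = 1202 tonne/day.
Total feed = 2767 tonne/day; overhead = 2767 − 1202 = 1565 tonne/day.

1565 tonne/day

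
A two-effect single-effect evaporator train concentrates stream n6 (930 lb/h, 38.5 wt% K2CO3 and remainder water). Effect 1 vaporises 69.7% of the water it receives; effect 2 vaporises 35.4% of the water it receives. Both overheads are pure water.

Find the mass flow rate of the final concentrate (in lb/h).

470 lb/h

water in feed = 930×0.615 = 571.95 lb/h.
After stage 1: water left = (1−0.697)×571.95 = 173.3; stream total = 531.35 lb/h.
After stage 2: water left = (1−0.354)×173.3 = 111.95; final concentrate = 470 lb/h.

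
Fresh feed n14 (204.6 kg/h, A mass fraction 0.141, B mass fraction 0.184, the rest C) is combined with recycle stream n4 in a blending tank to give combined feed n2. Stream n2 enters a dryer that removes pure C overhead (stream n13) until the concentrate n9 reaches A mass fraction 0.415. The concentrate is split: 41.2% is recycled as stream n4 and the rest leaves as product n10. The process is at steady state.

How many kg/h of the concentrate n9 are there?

118.2 kg/h

Overall A balance (none leaves overhead): A in fresh feed = A in product, i.e. 204.6×0.141 = (1−0.412)·n9·0.415.
n9 = 28.849/(0.415×0.588) = 118.22 kg/h.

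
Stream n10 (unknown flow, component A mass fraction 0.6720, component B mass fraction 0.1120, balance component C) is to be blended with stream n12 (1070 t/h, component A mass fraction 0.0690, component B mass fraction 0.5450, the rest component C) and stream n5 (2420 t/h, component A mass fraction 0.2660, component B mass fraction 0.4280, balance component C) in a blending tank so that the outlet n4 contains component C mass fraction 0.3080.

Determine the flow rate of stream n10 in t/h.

854.6 t/h

Let n10 be the unknown flow. Total out = 3490 + n10.
component C balance: 1153.5 + 0.216·n10 = 0.308·(3490 + n10)
(0.216 − 0.308)·n10 = 0.308×3490 − 1153.5 = -78.62
n10 = -78.62 / -0.092 = 854.57 t/h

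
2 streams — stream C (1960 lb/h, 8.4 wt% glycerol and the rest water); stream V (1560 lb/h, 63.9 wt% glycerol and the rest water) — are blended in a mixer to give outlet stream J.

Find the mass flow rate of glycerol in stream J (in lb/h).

glycerol out = glycerol in = 1960×0.084 + 1560×0.639 = 1161.5 lb/h.

1161 lb/h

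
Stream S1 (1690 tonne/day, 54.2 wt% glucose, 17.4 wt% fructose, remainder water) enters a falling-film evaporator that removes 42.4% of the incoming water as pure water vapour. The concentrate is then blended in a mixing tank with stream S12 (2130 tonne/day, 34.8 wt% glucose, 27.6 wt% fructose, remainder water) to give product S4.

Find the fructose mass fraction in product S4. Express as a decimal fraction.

Vapour removed = 0.424×0.284×1690 = 203.5 tonne/day; concentrate = 1486.5 tonne/day.
fructose reaching the mixer = 294.06 (from concentrate) + 2130×0.276 = 881.94 tonne/day.
Product flow = 1486.5 + 2130 = 3616.5 tonne/day; fructose fraction = 0.244.

0.244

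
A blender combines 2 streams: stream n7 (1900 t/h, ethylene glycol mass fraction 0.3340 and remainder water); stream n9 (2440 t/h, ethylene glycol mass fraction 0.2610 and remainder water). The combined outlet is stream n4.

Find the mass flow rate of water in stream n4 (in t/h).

water out = water in = 1900×0.666 + 2440×0.739 = 3068.6 t/h.

3069 t/h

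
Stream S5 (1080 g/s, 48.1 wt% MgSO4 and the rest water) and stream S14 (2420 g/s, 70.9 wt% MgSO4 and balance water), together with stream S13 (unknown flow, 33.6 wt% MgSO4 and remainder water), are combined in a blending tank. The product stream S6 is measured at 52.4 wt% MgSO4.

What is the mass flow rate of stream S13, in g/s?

Let S13 be the unknown flow. Total out = 3500 + S13.
MgSO4 balance: 2235.3 + 0.336·S13 = 0.524·(3500 + S13)
(0.336 − 0.524)·S13 = 0.524×3500 − 2235.3 = -401.26
S13 = -401.26 / -0.188 = 2134.4 g/s

2134 g/s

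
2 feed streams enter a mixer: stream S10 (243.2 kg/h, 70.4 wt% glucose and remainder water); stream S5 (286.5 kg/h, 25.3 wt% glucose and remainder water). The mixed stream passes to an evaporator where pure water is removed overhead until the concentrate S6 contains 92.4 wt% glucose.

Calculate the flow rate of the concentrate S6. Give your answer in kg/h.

263.7 kg/h

glucose entering = 243.2×0.704 + 286.5×0.253 = 243.7 kg/h.
All glucose reports to S6, so S6 = 243.7/0.924 = 263.74 kg/h.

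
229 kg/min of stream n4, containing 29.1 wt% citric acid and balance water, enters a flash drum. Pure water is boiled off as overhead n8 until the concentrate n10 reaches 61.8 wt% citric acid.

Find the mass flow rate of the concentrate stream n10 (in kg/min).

107.8 kg/min

citric acid is conserved: 229×0.291 = 66.639 kg/min all reports to the concentrate.
Concentrate = 66.639/(target fraction) = 107.83 kg/min.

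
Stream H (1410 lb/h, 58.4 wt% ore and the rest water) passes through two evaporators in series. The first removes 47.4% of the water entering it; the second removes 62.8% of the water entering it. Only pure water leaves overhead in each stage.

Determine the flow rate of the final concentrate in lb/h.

water in feed = 1410×0.416 = 586.56 lb/h.
After stage 1: water left = (1−0.474)×586.56 = 308.53; stream total = 1132 lb/h.
After stage 2: water left = (1−0.628)×308.53 = 114.77; final concentrate = 938.21 lb/h.

938.2 lb/h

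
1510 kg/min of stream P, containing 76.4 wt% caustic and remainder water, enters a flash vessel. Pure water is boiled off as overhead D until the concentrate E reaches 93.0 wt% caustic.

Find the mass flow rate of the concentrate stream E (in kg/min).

1240 kg/min

caustic is conserved: 1510×0.764 = 1153.6 kg/min all reports to the concentrate.
Concentrate = 1153.6/(target fraction) = 1240.5 kg/min.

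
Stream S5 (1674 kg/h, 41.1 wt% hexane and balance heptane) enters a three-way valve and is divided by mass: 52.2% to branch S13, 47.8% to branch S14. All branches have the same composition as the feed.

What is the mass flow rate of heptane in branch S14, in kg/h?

471.3 kg/h

Branch S14 total = 0.478×1674 = 800.17 kg/h.
heptane in S14 = 0.589×800.17 = 471.3 kg/h.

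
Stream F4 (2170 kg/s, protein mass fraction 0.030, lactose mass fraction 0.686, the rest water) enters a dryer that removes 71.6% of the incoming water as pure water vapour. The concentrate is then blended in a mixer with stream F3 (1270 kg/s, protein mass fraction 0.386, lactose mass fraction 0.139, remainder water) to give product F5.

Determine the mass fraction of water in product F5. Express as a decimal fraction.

Vapour removed = 0.716×0.284×2170 = 441.26 kg/s; concentrate = 1728.7 kg/s.
water reaching the mixer = 175.02 (from concentrate) + 1270×0.475 = 778.27 kg/s.
Product flow = 1728.7 + 1270 = 2998.7 kg/s; water fraction = 0.260.

0.260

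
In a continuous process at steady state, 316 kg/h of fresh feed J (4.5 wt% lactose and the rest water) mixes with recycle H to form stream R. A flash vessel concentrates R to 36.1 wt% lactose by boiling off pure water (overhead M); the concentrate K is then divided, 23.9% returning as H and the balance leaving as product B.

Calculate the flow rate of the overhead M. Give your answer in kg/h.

276.6 kg/h

Overall lactose balance (none leaves overhead): lactose in fresh feed = lactose in product, i.e. 316×0.045 = (1−0.239)·K·0.361.
K = 14.22/(0.361×0.761) = 51.762 kg/h.
Recycle H = 0.239×51.762 = 12.371 kg/h.
Combined feed R = 316 + 12.371 = 328.37 kg/h.
Overhead M = R − K = 328.37 − 51.762 = 276.61 kg/h.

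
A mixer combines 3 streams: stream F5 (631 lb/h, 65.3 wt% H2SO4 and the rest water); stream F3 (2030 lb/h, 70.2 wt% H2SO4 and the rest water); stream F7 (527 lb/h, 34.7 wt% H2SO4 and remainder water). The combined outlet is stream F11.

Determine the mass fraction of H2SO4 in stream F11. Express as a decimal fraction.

Total flow out = 631 + 2030 + 527 = 3188 lb/h.
H2SO4 in = 631×0.653 + 2030×0.702 + 527×0.347 = 2020 lb/h.
H2SO4 mass fraction in F11 = 2020/3188 = 0.634.

0.634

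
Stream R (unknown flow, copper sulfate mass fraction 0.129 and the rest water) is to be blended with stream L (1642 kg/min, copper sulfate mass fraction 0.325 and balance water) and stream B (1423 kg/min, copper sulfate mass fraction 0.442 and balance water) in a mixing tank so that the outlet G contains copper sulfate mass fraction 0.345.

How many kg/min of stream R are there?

Let R be the unknown flow. Total out = 3065 + R.
copper sulfate balance: 1162.6 + 0.129·R = 0.345·(3065 + R)
(0.129 − 0.345)·R = 0.345×3065 − 1162.6 = -105.19
R = -105.19 / -0.216 = 487 kg/min

487 kg/min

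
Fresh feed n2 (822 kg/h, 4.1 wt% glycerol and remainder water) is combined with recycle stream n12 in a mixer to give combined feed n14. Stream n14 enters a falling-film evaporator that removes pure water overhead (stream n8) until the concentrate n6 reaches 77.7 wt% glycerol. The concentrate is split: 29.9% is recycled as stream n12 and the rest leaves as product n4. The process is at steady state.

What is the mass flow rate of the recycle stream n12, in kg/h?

18.5 kg/h

Overall glycerol balance (none leaves overhead): glycerol in fresh feed = glycerol in product, i.e. 822×0.041 = (1−0.299)·n6·0.777.
n6 = 33.702/(0.777×0.701) = 61.875 kg/h.
Recycle n12 = 0.299×61.875 = 18.501 kg/h.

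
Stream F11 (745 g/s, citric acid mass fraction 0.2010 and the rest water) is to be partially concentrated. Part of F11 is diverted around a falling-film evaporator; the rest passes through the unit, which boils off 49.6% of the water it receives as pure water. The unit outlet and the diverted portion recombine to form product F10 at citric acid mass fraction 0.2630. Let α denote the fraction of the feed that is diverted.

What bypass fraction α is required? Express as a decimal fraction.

0.405

All 745×0.201 = 149.75 g/s of citric acid reaches F10, so F10 = 149.75/0.263 = 569.37 g/s and vapour = 175.63 g/s.
The evaporator receives (1−α)·745 of feed at 0.799 water and removes 0.496 of that water:
0.496×0.799×(1−α)×745 = 175.63
(1−α) = 175.63/295.25 = 0.5949;  α = 0.4051.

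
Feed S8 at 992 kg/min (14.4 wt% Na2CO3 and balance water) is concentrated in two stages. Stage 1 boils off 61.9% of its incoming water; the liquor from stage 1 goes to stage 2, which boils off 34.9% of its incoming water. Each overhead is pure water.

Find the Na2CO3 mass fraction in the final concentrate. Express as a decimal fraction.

0.4041

water in feed = 992×0.856 = 849.15 kg/min.
After stage 1: water left = (1−0.619)×849.15 = 323.53; stream total = 466.37 kg/min.
After stage 2: water left = (1−0.349)×323.53 = 210.62; final concentrate = 353.46 kg/min.
Na2CO3 fraction = 142.85/353.46 = 0.4041.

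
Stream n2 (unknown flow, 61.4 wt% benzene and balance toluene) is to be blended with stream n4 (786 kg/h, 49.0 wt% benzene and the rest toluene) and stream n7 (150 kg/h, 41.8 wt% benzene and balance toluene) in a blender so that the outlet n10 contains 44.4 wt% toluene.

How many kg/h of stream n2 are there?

Let n2 be the unknown flow. Total out = 936 + n2.
toluene balance: 488.16 + 0.386·n2 = 0.444·(936 + n2)
(0.386 − 0.444)·n2 = 0.444×936 − 488.16 = -72.576
n2 = -72.576 / -0.058 = 1251.3 kg/h

1251 kg/h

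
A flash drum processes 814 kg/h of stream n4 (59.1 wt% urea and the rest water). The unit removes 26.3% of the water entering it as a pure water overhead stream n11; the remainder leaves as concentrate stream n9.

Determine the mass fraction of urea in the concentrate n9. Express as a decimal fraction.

urea is not removed: 814×0.591 = 481.07 kg/h of urea enters n9.
water entering = 814×0.409 = 332.93 kg/h; overhead removed = 0.263×332.93 = 87.56 kg/h.
Concentrate = 814 − 87.56 = 726.44 kg/h.
Mass fraction = 481.07/726.44 = 0.6622.

0.6622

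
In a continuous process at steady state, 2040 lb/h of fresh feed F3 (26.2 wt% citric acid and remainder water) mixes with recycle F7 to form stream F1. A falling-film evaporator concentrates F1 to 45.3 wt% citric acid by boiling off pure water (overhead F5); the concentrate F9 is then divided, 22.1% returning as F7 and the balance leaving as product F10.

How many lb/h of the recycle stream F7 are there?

334.7 lb/h

Overall citric acid balance (none leaves overhead): citric acid in fresh feed = citric acid in product, i.e. 2040×0.262 = (1−0.221)·F9·0.453.
F9 = 534.48/(0.453×0.779) = 1514.6 lb/h.
Recycle F7 = 0.221×1514.6 = 334.72 lb/h.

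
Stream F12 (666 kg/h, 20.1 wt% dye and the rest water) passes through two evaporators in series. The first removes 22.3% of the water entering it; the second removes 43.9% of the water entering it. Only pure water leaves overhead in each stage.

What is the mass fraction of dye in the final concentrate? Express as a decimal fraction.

0.3659

water in feed = 666×0.799 = 532.13 kg/h.
After stage 1: water left = (1−0.223)×532.13 = 413.47; stream total = 547.33 kg/h.
After stage 2: water left = (1−0.439)×413.47 = 231.96; final concentrate = 365.82 kg/h.
dye fraction = 133.87/365.82 = 0.3659.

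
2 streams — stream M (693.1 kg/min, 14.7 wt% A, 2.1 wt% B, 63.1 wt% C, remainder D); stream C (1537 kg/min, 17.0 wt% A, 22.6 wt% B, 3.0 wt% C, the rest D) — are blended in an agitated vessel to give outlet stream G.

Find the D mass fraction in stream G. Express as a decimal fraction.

Total flow out = 693.1 + 1537 = 2230.1 kg/min.
D in = 693.1×0.201 + 1537×0.574 = 1021.6 kg/min.
D mass fraction in G = 1021.6/2230.1 = 0.458.

0.458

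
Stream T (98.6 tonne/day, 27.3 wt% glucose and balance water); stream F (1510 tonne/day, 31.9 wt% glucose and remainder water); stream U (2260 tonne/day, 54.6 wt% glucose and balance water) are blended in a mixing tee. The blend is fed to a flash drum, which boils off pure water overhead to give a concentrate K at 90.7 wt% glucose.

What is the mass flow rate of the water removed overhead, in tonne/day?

glucose entering = 98.6×0.273 + 1510×0.319 + 2260×0.546 = 1742.6 tonne/day.
All glucose reports to K, so K = 1742.6/0.907 = 1921.2 tonne/day.
Total feed = 3868.6 tonne/day; overhead = 3868.6 − 1921.2 = 1947.4 tonne/day.

1947 tonne/day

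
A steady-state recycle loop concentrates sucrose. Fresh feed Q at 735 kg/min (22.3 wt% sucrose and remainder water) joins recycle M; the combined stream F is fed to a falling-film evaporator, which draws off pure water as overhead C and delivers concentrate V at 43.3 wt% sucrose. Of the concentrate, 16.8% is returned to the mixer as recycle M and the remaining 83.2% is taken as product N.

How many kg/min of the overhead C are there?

Overall sucrose balance (none leaves overhead): sucrose in fresh feed = sucrose in product, i.e. 735×0.223 = (1−0.168)·V·0.433.
V = 163.91/(0.433×0.832) = 454.97 kg/min.
Recycle M = 0.168×454.97 = 76.435 kg/min.
Combined feed F = 735 + 76.435 = 811.43 kg/min.
Overhead C = F − V = 811.43 − 454.97 = 356.47 kg/min.

356.5 kg/min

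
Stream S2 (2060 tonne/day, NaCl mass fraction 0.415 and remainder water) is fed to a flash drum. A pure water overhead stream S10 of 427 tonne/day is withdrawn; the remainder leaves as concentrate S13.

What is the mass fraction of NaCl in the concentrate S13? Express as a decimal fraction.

0.524

NaCl is not removed: 2060×0.415 = 854.9 tonne/day of NaCl enters S13.
Concentrate = 2060 − 427 = 1633 tonne/day.
Mass fraction = 854.9/1633 = 0.524.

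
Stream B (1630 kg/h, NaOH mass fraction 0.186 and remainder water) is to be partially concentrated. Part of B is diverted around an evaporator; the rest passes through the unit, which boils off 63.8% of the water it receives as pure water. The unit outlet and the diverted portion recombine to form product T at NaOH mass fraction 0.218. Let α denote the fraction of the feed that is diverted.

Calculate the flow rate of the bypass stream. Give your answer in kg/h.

All 1630×0.186 = 303.18 kg/h of NaOH reaches T, so T = 303.18/0.218 = 1390.7 kg/h and vapour = 239.27 kg/h.
The evaporator receives (1−α)·1630 of feed at 0.814 water and removes 0.638 of that water:
0.638×0.814×(1−α)×1630 = 239.27
(1−α) = 239.27/846.51 = 0.2826;  α = 0.7174.
Bypass flow = 0.7174×1630 = 1169.3 kg/h.

1169 kg/h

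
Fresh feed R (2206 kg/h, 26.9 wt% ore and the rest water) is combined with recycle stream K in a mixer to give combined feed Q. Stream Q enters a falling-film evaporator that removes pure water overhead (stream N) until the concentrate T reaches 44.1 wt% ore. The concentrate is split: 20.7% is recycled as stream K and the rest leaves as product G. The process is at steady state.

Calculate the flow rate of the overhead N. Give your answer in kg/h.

Overall ore balance (none leaves overhead): ore in fresh feed = ore in product, i.e. 2206×0.269 = (1−0.207)·T·0.441.
T = 593.41/(0.441×0.793) = 1696.9 kg/h.
Recycle K = 0.207×1696.9 = 351.25 kg/h.
Combined feed Q = 2206 + 351.25 = 2557.3 kg/h.
Overhead N = Q − T = 2557.3 − 1696.9 = 860.39 kg/h.

860.4 kg/h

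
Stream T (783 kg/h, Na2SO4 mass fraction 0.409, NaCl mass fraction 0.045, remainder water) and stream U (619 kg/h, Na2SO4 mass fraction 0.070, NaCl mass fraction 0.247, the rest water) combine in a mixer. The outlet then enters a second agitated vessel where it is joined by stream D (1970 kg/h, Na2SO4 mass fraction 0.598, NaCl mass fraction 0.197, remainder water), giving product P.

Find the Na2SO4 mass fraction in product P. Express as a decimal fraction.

Overall, product flow = 3372 kg/h.
Na2SO4 in = 783×0.409 + 619×0.070 + 1970×0.598 = 1541.6 kg/h.
Na2SO4 fraction in P = 0.457.

0.457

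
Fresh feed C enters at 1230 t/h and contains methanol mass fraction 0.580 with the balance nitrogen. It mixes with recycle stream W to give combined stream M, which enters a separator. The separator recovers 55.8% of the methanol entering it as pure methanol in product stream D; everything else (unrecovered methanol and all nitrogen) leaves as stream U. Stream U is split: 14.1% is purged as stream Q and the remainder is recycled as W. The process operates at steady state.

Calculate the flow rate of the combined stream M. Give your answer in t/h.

4814 t/h

nitrogen enters only via C and leaves only via the purge: 1230×0.420 = 0.141×(nitrogen in U), and the separator passes all nitrogen, so nitrogen in M = nitrogen in U = 3663.8 t/h.
methanol in M: m_A = 1230×0.580 + (1−0.141)·(1−0.558)·m_A, so m_A = 713.4/0.6203 = 1150 t/h.
M = 1150 + 3663.8 = 4813.9 t/h.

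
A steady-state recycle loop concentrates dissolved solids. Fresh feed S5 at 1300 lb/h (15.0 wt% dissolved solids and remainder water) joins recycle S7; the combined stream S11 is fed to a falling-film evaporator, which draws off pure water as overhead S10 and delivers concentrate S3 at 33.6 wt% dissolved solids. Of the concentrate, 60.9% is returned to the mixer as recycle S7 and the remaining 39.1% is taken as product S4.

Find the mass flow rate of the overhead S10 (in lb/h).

719.6 lb/h

Overall dissolved solids balance (none leaves overhead): dissolved solids in fresh feed = dissolved solids in product, i.e. 1300×0.150 = (1−0.609)·S3·0.336.
S3 = 195/(0.336×0.391) = 1484.3 lb/h.
Recycle S7 = 0.609×1484.3 = 903.93 lb/h.
Combined feed S11 = 1300 + 903.93 = 2203.9 lb/h.
Overhead S10 = S11 − S3 = 2203.9 − 1484.3 = 719.64 lb/h.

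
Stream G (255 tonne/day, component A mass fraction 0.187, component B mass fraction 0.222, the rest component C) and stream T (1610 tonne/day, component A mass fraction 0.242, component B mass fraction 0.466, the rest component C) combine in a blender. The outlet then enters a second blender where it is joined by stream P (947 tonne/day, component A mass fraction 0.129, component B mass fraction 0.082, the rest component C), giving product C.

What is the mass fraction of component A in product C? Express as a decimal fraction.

Overall, product flow = 2812 tonne/day.
component A in = 255×0.187 + 1610×0.242 + 947×0.129 = 559.47 tonne/day.
component A fraction in C = 0.199.

0.199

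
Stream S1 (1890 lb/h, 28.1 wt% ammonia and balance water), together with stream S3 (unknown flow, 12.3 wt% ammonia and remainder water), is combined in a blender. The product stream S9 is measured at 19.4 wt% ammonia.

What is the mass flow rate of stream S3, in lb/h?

2316 lb/h

Let S3 be the unknown flow. Total out = 1890 + S3.
ammonia balance: 531.09 + 0.123·S3 = 0.194·(1890 + S3)
(0.123 − 0.194)·S3 = 0.194×1890 − 531.09 = -164.43
S3 = -164.43 / -0.071 = 2315.9 lb/h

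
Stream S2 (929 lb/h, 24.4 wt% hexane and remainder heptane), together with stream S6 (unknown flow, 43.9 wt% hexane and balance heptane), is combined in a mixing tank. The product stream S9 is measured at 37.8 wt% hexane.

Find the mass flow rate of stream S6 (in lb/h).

Let S6 be the unknown flow. Total out = 929 + S6.
hexane balance: 226.68 + 0.439·S6 = 0.378·(929 + S6)
(0.439 − 0.378)·S6 = 0.378×929 − 226.68 = 124.49
S6 = 124.49 / 0.061 = 2040.8 lb/h

2041 lb/h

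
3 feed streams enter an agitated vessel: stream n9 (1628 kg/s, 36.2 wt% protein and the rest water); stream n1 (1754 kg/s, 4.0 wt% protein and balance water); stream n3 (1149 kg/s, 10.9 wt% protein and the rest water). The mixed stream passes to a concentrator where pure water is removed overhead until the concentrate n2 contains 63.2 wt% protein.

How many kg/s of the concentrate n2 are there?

protein entering = 1628×0.362 + 1754×0.040 + 1149×0.109 = 784.74 kg/s.
All protein reports to n2, so n2 = 784.74/0.632 = 1241.7 kg/s.

1242 kg/s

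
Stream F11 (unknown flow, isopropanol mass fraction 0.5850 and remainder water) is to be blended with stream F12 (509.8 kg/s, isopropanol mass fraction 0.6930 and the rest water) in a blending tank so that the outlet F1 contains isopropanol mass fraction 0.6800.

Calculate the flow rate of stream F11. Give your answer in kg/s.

69.76 kg/s

Let F11 be the unknown flow. Total out = 509.8 + F11.
isopropanol balance: 353.29 + 0.585·F11 = 0.680·(509.8 + F11)
(0.585 − 0.680)·F11 = 0.680×509.8 − 353.29 = -6.6274
F11 = -6.6274 / -0.095 = 69.762 kg/s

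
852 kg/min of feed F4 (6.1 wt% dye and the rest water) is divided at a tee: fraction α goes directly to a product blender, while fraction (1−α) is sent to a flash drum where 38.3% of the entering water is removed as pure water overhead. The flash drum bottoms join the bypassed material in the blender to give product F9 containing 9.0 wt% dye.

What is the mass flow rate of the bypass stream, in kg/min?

All 852×0.061 = 51.972 kg/min of dye reaches F9, so F9 = 51.972/0.090 = 577.47 kg/min and vapour = 274.53 kg/min.
The evaporator receives (1−α)·852 of feed at 0.939 water and removes 0.383 of that water:
0.383×0.939×(1−α)×852 = 274.53
(1−α) = 274.53/306.41 = 0.8960;  α = 0.1040.
Bypass flow = 0.1040×852 = 88.638 kg/min.

88.64 kg/min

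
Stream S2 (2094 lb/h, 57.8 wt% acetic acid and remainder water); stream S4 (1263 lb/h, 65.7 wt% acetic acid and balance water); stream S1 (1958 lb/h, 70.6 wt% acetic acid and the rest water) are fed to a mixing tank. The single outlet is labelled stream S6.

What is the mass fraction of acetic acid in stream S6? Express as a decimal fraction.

0.644

Total flow out = 2094 + 1263 + 1958 = 5315 lb/h.
acetic acid in = 2094×0.578 + 1263×0.657 + 1958×0.706 = 3422.5 lb/h.
acetic acid mass fraction in S6 = 3422.5/5315 = 0.644.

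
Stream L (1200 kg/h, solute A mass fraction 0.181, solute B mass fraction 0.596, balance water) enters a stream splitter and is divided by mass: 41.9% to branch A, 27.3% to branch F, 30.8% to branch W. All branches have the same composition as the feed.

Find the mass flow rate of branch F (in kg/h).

327.6 kg/h

Branch F flow = 0.273×1200 = 327.6 kg/h.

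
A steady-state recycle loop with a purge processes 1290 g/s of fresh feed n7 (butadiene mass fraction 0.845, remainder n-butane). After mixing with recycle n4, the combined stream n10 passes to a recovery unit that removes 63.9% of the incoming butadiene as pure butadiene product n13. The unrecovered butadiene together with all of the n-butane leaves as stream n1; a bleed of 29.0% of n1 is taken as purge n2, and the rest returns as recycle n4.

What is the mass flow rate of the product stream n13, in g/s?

butadiene in n10: m_A = 1290×0.845 + (1−0.290)·(1−0.639)·m_A, so m_A = 1090/0.7437 = 1465.7 g/s.
Product n13 = 0.639×1465.7 = 936.6 g/s.

936.6 g/s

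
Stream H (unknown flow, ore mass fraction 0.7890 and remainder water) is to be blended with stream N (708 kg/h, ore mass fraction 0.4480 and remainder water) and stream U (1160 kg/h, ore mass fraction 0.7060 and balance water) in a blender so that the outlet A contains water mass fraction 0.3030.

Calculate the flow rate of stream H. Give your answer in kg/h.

Let H be the unknown flow. Total out = 1868 + H.
water balance: 731.86 + 0.211·H = 0.303·(1868 + H)
(0.211 − 0.303)·H = 0.303×1868 − 731.86 = -165.85
H = -165.85 / -0.092 = 1802.7 kg/h

1803 kg/h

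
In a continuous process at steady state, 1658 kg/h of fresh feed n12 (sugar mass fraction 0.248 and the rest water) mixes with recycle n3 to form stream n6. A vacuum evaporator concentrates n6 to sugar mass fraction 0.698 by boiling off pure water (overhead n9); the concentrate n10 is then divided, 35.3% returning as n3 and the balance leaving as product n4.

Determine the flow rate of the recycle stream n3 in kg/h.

Overall sugar balance (none leaves overhead): sugar in fresh feed = sugar in product, i.e. 1658×0.248 = (1−0.353)·n10·0.698.
n10 = 411.18/(0.698×0.647) = 910.49 kg/h.
Recycle n3 = 0.353×910.49 = 321.4 kg/h.

321.4 kg/h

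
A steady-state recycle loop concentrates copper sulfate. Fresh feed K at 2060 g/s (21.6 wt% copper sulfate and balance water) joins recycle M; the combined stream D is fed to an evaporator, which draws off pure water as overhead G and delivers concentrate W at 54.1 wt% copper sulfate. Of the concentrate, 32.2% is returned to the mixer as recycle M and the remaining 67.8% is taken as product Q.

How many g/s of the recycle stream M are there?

Overall copper sulfate balance (none leaves overhead): copper sulfate in fresh feed = copper sulfate in product, i.e. 2060×0.216 = (1−0.322)·W·0.541.
W = 444.96/(0.541×0.678) = 1213.1 g/s.
Recycle M = 0.322×1213.1 = 390.62 g/s.

390.6 g/s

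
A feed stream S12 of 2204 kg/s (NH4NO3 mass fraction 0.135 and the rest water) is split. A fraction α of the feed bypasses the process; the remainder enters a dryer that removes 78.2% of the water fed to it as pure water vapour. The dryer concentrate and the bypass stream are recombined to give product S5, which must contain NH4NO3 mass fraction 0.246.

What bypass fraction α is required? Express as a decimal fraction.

All 2204×0.135 = 297.54 kg/s of NH4NO3 reaches S5, so S5 = 297.54/0.246 = 1209.5 kg/s and vapour = 994.49 kg/s.
The evaporator receives (1−α)·2204 of feed at 0.865 water and removes 0.782 of that water:
0.782×0.865×(1−α)×2204 = 994.49
(1−α) = 994.49/1490.9 = 0.6671;  α = 0.3329.

0.333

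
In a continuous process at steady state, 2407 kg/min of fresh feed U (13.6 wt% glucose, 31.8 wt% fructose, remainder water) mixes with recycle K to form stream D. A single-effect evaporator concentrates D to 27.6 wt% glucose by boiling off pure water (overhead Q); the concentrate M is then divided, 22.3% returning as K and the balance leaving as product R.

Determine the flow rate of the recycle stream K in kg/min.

Overall glucose balance (none leaves overhead): glucose in fresh feed = glucose in product, i.e. 2407×0.136 = (1−0.223)·M·0.276.
M = 327.35/(0.276×0.777) = 1526.5 kg/min.
Recycle K = 0.223×1526.5 = 340.4 kg/min.

340.4 kg/min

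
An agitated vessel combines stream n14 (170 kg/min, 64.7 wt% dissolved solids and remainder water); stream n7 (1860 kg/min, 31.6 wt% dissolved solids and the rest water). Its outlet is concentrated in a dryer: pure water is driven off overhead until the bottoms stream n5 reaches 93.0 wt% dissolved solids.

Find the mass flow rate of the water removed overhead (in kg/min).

dissolved solids entering = 170×0.647 + 1860×0.316 = 697.75 kg/min.
All dissolved solids reports to n5, so n5 = 697.75/0.930 = 750.27 kg/min.
Total feed = 2030 kg/min; overhead = 2030 − 750.27 = 1279.7 kg/min.

1280 kg/min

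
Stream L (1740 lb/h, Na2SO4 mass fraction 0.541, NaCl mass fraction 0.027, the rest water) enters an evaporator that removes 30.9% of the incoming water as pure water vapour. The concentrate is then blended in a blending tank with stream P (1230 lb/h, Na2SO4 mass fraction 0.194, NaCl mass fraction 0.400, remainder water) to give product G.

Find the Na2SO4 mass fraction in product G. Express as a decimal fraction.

0.431

Vapour removed = 0.309×0.432×1740 = 232.27 lb/h; concentrate = 1507.7 lb/h.
Na2SO4 reaching the mixer = 941.34 (from concentrate) + 1230×0.194 = 1180 lb/h.
Product flow = 1507.7 + 1230 = 2737.7 lb/h; Na2SO4 fraction = 0.431.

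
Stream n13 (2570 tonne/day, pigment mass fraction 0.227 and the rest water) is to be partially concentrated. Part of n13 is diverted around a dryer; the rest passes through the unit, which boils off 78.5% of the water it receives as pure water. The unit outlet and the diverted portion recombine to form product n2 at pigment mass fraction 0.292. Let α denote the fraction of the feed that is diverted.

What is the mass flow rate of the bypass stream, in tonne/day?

All 2570×0.227 = 583.39 tonne/day of pigment reaches n2, so n2 = 583.39/0.292 = 1997.9 tonne/day and vapour = 572.09 tonne/day.
The evaporator receives (1−α)·2570 of feed at 0.773 water and removes 0.785 of that water:
0.785×0.773×(1−α)×2570 = 572.09
(1−α) = 572.09/1559.5 = 0.3668;  α = 0.6332.
Bypass flow = 0.6332×2570 = 1627.2 tonne/day.

1627 tonne/day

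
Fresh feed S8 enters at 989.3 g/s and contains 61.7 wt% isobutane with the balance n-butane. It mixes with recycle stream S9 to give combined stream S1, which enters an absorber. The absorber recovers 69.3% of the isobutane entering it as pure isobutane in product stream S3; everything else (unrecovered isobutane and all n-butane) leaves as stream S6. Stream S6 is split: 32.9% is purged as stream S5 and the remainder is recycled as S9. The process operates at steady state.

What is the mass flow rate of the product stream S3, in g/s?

isobutane in S1: m_A = 989.3×0.617 + (1−0.329)·(1−0.693)·m_A, so m_A = 610.4/0.7940 = 768.76 g/s.
Product S3 = 0.693×768.76 = 532.75 g/s.

532.8 g/s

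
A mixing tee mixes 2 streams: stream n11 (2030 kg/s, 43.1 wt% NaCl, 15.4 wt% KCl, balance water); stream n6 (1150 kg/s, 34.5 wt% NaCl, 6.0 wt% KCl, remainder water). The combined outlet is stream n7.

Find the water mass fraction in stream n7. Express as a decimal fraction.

0.4801

Total flow out = 2030 + 1150 = 3180 kg/s.
water in = 2030×0.415 + 1150×0.595 = 1526.7 kg/s.
water mass fraction in n7 = 1526.7/3180 = 0.4801.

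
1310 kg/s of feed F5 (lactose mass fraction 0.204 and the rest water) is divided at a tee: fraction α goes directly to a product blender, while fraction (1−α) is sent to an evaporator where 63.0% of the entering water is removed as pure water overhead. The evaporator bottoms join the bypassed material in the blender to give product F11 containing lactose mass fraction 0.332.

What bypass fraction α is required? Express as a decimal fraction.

0.231

All 1310×0.204 = 267.24 kg/s of lactose reaches F11, so F11 = 267.24/0.332 = 804.94 kg/s and vapour = 505.06 kg/s.
The evaporator receives (1−α)·1310 of feed at 0.796 water and removes 0.630 of that water:
0.630×0.796×(1−α)×1310 = 505.06
(1−α) = 505.06/656.94 = 0.7688;  α = 0.2312.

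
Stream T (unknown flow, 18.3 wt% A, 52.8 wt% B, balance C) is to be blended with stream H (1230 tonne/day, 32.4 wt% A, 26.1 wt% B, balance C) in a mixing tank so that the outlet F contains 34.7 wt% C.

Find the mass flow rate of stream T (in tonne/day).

Let T be the unknown flow. Total out = 1230 + T.
C balance: 510.45 + 0.289·T = 0.347·(1230 + T)
(0.289 − 0.347)·T = 0.347×1230 − 510.45 = -83.64
T = -83.64 / -0.058 = 1442.1 tonne/day

1442 tonne/day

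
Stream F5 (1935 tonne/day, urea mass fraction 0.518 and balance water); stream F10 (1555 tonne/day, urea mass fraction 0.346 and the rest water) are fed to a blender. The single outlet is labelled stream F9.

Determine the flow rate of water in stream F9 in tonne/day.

1950 tonne/day

water out = water in = 1935×0.482 + 1555×0.654 = 1949.6 tonne/day.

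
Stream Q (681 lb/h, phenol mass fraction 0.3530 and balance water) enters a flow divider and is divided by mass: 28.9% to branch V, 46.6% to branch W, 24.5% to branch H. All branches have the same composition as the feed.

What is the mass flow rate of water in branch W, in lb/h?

205.3 lb/h

Branch W total = 0.466×681 = 317.35 lb/h.
water in W = 0.647×317.35 = 205.32 lb/h.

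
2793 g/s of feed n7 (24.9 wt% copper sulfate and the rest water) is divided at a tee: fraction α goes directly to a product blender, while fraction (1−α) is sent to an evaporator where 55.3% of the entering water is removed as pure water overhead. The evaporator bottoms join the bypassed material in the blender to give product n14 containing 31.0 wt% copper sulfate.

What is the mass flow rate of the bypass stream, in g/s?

1470 g/s

All 2793×0.249 = 695.46 g/s of copper sulfate reaches n14, so n14 = 695.46/0.310 = 2243.4 g/s and vapour = 549.59 g/s.
The evaporator receives (1−α)·2793 of feed at 0.751 water and removes 0.553 of that water:
0.553×0.751×(1−α)×2793 = 549.59
(1−α) = 549.59/1159.9 = 0.4738;  α = 0.5262.
Bypass flow = 0.5262×2793 = 1469.7 g/s.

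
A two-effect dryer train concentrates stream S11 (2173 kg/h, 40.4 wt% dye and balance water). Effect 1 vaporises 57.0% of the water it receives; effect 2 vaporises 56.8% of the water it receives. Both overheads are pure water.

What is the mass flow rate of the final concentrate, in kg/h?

water in feed = 2173×0.596 = 1295.1 kg/h.
After stage 1: water left = (1−0.570)×1295.1 = 556.9; stream total = 1434.8 kg/h.
After stage 2: water left = (1−0.568)×556.9 = 240.58; final concentrate = 1118.5 kg/h.

1118 kg/h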